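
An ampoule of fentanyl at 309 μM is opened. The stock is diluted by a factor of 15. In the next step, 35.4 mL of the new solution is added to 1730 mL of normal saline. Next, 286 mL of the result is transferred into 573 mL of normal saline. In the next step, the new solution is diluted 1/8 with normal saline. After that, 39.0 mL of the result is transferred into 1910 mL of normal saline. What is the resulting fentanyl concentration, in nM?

0.344 nM

Overall dilution factor = 15 × 49.87 × 3.003 × 8 × 49.97 = 8.98 × 10⁵.
309 μM / 8.98 × 10⁵ = 3.44 × 10⁻⁴ μM = 0.344 nM.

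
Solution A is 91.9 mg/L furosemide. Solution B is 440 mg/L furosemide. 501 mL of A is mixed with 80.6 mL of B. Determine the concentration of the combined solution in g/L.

C_mix = (C_A·V_A + C_B·V_B)/(V_A + V_B) = (91.9×501 + 440×80.6) / 581.6 = 140 mg/L = 0.140 g/L.

0.140 g/L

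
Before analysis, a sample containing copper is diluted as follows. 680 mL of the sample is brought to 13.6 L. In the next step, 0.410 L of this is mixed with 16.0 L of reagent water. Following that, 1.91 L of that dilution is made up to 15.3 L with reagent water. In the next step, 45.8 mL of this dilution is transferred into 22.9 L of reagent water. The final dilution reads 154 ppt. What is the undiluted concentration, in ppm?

495 ppm

Overall dilution factor = 20 × 40.02 × 8.010 × 501 = 3.21 × 10⁶.
Original = 154 ppt × 3.21 × 10⁶ = 4.95 × 10⁸ ppt = 495 ppm.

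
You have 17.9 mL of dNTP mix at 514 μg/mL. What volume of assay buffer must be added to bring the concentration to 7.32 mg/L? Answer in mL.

7.32 mg/L = 7.32 μg/mL.
V₂ = C₁V₁/C₂ = 514 × 17.9 / 7.32 = 1257 mL.
Diluent to add = V₂ − V₁ = 1257 − 17.9 = 1240 mL.

1240 mL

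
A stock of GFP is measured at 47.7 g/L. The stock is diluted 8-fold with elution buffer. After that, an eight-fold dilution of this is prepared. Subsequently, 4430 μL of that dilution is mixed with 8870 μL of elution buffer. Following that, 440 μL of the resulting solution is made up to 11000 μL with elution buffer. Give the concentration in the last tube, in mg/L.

Overall dilution factor = 8 × 8 × 3.002 × 25 = 4804.
47.7 g/L / 4804 = 9.93 × 10⁻³ g/L = 9.93 mg/L.

9.93 mg/L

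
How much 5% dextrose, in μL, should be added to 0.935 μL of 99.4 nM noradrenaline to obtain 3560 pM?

3560 pM = 3.56 nM.
V₂ = C₁V₁/C₂ = 99.4 × 0.935 / 3.56 = 26.1 μL.
Diluent to add = V₂ − V₁ = 26.1 − 0.935 = 25.2 μL.

25.2 μL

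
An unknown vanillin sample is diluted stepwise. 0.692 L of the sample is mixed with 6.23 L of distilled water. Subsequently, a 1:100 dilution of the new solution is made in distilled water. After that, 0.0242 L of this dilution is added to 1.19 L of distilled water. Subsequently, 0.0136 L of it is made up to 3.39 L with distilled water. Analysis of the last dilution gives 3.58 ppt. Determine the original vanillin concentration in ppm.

44.8 ppm

Overall dilution factor = 10.00 × 100 × 50.17 × 249.3 = 1.25 × 10⁷.
Original = 3.58 ppt × 1.25 × 10⁷ = 4.48 × 10⁷ ppt = 44.8 ppm.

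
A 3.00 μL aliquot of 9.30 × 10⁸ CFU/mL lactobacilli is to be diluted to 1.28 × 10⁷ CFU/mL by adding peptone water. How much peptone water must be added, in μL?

215 μL

V₂ = C₁V₁/C₂ = 9.30 × 10⁸ × 3.00 / 1.28 × 10⁷ = 218 μL.
Diluent to add = V₂ − V₁ = 218 − 3.00 = 215 μL.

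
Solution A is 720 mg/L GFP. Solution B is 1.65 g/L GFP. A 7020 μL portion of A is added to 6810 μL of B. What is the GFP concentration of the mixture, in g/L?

C_B = 1.65 g/L = 1650 mg/L.
C_mix = (C_A·V_A + C_B·V_B)/(V_A + V_B) = (720×7020 + 1650×6810) / 13830 = 1178 mg/L = 1.18 g/L.

1.18 g/L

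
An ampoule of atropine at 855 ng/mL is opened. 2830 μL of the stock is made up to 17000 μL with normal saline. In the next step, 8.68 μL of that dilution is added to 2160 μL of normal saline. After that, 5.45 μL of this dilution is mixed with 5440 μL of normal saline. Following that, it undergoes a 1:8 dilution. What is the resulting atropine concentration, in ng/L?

0.0713 ng/L

Overall dilution factor = 6.007 × 249.8 × 999.2 × 8 = 1.20 × 10⁷.
855 ng/mL / 1.20 × 10⁷ = 7.13 × 10⁻⁵ ng/mL = 0.0713 ng/L.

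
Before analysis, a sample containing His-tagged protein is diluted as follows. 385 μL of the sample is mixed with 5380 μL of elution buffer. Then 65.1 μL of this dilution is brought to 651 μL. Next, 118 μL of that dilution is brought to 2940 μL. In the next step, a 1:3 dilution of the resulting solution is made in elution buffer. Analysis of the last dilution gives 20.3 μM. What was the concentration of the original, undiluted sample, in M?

Overall dilution factor = 14.97 × 10 × 24.92 × 3 = 1.12 × 10⁴.
Original = 20.3 μM × 1.12 × 10⁴ = 2.27 × 10⁵ μM = 0.227 M.

0.227 M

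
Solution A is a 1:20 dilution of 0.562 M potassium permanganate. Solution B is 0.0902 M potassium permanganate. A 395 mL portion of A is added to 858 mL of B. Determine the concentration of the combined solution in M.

C_A = 0.562 M / 20 = 0.0281 M.
C_mix = (C_A·V_A + C_B·V_B)/(V_A + V_B) = (0.0281×395 + 0.0902×858) / 1253 = 0.0706 M.

0.0706 M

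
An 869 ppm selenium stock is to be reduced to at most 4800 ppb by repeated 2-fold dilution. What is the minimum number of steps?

Need 2ⁿ ≥ 181, so n ≥ log(181)/log(2) = 7.50.
Minimum whole steps: n = 8.

8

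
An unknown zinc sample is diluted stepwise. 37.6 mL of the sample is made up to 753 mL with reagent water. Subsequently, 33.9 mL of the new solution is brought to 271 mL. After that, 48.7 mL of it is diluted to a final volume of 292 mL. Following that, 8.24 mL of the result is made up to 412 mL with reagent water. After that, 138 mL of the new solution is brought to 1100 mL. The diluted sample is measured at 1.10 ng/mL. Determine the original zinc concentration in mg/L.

Overall dilution factor = 20.03 × 7.994 × 5.996 × 50 × 7.971 = 3.83 × 10⁵.
Original = 1.10 ng/mL × 3.83 × 10⁵ = 4.21 × 10⁵ ng/mL = 421 mg/L.

421 mg/L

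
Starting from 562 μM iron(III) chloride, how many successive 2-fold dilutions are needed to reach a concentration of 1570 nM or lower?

Need 2ⁿ ≥ 358, so n ≥ log(358)/log(2) = 8.48.
Minimum whole steps: n = 9.

9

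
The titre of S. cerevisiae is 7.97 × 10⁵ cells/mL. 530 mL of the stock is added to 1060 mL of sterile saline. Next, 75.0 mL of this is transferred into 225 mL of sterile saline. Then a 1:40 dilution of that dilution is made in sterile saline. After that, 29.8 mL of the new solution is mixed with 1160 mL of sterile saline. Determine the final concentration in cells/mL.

Overall dilution factor = 3 × 4 × 40 × 39.93 = 1.92 × 10⁴.
7.97 × 10⁵ cells/mL / 1.92 × 10⁴ = 41.6 cells/mL.

41.6 cells/mL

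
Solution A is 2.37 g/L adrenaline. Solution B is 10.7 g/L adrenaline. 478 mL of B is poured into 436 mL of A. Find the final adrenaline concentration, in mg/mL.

C_mix = (C_A·V_A + C_B·V_B)/(V_A + V_B) = (2.37×436 + 10.7×478) / 914.0 = 6.73 g/L = 6.73 mg/mL.

6.73 mg/mL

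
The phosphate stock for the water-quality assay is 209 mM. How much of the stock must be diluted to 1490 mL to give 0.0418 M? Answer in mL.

298 mL

0.0418 M = 41.8 mM.
V₁ = C₂V₂/C₁ = 41.8 × 1490 / 209 = 298 mL.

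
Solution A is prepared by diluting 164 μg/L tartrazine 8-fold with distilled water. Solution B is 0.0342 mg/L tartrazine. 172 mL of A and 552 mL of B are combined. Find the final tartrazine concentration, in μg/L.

30.9 μg/L

C_A = 164 μg/L / 8 = 20.5 μg/L.
C_B = 0.0342 mg/L = 34.2 μg/L.
C_mix = (C_A·V_A + C_B·V_B)/(V_A + V_B) = (20.5×172 + 34.2×552) / 724.0 = 30.9 μg/L.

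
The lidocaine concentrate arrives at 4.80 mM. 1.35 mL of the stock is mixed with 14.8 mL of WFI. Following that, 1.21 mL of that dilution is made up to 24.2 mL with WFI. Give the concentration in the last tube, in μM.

20.1 μM

Overall dilution factor = 11.96 × 20 = 239.
4.80 mM / 239 = 0.0201 mM = 20.1 μM.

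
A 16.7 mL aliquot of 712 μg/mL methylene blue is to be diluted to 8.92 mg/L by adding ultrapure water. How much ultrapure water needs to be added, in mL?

8.92 mg/L = 8.92 μg/mL.
V₂ = C₁V₁/C₂ = 712 × 16.7 / 8.92 = 1333 mL.
Diluent to add = V₂ − V₁ = 1333 − 16.7 = 1320 mL.

1320 mL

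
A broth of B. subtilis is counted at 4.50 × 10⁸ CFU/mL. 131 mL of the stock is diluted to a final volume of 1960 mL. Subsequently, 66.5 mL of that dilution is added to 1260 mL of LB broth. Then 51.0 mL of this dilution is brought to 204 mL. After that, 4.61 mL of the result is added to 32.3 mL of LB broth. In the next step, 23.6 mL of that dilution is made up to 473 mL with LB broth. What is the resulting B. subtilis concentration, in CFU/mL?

2350 CFU/mL

Overall dilution factor = 14.96 × 19.95 × 4 × 8.007 × 20.04 = 1.92 × 10⁵.
4.50 × 10⁸ CFU/mL / 1.92 × 10⁵ = 2350 CFU/mL.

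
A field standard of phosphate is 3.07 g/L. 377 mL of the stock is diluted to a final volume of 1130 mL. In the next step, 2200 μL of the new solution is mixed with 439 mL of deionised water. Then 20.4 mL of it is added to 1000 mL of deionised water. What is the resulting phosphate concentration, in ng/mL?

Overall dilution factor = 2.997 × 200.5 × 50.02 = 3.01 × 10⁴.
3.07 g/L / 3.01 × 10⁴ = 1.02 × 10⁻⁴ g/L = 102 ng/mL.

102 ng/mL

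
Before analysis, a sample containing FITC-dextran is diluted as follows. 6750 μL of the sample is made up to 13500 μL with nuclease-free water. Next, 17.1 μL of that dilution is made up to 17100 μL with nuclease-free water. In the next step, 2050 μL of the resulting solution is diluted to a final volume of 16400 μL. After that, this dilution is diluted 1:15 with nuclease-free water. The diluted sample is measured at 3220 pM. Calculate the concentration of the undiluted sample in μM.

Overall dilution factor = 2 × 1000 × 8 × 15 = 2.40 × 10⁵.
Original = 3220 pM × 2.40 × 10⁵ = 7.73 × 10⁸ pM = 773 μM.

773 μM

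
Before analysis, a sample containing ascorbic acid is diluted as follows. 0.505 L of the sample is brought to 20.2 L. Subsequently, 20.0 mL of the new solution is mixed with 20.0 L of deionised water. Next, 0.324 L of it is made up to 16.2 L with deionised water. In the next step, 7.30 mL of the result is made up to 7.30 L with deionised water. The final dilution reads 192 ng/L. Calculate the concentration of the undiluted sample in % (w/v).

38.4 % (w/v)

Overall dilution factor = 40 × 1001 × 50 × 1000 = 2.00 × 10⁹.
Original = 192 ng/L × 2.00 × 10⁹ = 3.84 × 10¹¹ ng/L = 38.4 % (w/v).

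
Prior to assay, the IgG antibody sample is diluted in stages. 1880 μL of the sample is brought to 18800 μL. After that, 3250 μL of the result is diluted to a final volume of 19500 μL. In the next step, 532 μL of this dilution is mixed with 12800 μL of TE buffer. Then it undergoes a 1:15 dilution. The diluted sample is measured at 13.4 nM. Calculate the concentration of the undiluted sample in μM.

302 μM

Overall dilution factor = 10 × 6 × 25.06 × 15 = 2.26 × 10⁴.
Original = 13.4 nM × 2.26 × 10⁴ = 3.02 × 10⁵ nM = 302 μM.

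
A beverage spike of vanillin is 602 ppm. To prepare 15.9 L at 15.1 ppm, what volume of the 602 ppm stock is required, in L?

V₁ = C₂V₂/C₁ = 15.1 × 15.9 / 602 = 0.399 L.

0.399 L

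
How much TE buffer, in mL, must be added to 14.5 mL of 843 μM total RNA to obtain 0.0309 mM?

0.0309 mM = 30.9 μM.
V₂ = C₁V₁/C₂ = 843 × 14.5 / 30.9 = 396 mL.
Diluent to add = V₂ − V₁ = 396 − 14.5 = 381 mL.

381 mL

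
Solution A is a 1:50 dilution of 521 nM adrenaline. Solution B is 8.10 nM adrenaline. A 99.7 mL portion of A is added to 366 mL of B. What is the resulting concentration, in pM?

8600 pM

C_A = 521 nM / 50 = 10.4 nM.
C_mix = (C_A·V_A + C_B·V_B)/(V_A + V_B) = (10.4×99.7 + 8.10×366) / 465.7 = 8.60 nM = 8600 pM.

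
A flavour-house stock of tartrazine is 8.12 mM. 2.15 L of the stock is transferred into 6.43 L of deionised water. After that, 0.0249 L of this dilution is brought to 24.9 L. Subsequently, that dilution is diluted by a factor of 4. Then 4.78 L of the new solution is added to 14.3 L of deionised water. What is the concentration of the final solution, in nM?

Overall dilution factor = 3.991 × 1000 × 4 × 3.992 = 6.37 × 10⁴.
8.12 mM / 6.37 × 10⁴ = 1.27 × 10⁻⁴ mM = 127 nM.

127 nM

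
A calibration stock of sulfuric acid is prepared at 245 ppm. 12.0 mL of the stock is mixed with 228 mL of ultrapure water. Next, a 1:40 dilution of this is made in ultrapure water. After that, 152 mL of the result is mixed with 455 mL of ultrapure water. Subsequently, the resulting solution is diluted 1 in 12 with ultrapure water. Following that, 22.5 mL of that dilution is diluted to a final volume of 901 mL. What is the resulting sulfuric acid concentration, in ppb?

0.160 ppb

Overall dilution factor = 20 × 40 × 3.993 × 12 × 40.04 = 1.54 × 10⁶.
245 ppm / 1.54 × 10⁶ = 1.60 × 10⁻⁴ ppm = 0.160 ppb.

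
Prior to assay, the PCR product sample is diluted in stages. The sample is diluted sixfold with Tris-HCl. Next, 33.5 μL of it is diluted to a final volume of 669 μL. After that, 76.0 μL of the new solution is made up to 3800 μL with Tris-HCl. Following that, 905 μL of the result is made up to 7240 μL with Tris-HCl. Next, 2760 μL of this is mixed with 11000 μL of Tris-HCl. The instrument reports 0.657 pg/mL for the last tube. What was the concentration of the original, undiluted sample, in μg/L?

Overall dilution factor = 6 × 19.97 × 50 × 8 × 4.986 = 2.39 × 10⁵.
Original = 0.657 pg/mL × 2.39 × 10⁵ = 1.57 × 10⁵ pg/mL = 157 μg/L.

157 μg/L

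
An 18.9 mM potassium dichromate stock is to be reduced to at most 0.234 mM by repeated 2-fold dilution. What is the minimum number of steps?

7

Need 2ⁿ ≥ 80.8, so n ≥ log(80.8)/log(2) = 6.34.
Minimum whole steps: n = 7.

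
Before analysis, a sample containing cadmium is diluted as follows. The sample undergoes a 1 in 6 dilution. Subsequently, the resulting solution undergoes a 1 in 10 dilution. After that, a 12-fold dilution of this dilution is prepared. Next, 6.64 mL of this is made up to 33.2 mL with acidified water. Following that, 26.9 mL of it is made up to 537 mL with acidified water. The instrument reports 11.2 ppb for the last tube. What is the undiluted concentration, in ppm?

Overall dilution factor = 6 × 10 × 12 × 5 × 19.96 = 7.19 × 10⁴.
Original = 11.2 ppb × 7.19 × 10⁴ = 8.05 × 10⁵ ppb = 805 ppm.

805 ppm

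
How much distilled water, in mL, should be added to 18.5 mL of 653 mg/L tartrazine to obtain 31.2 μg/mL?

31.2 μg/mL = 31.2 mg/L.
V₂ = C₁V₁/C₂ = 653 × 18.5 / 31.2 = 387 mL.
Diluent to add = V₂ − V₁ = 387 − 18.5 = 369 mL.

369 mL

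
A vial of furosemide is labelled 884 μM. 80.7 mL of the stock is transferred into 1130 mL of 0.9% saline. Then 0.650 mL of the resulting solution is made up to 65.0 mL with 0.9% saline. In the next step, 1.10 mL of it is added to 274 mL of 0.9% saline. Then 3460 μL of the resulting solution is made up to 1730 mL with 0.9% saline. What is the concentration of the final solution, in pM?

4.71 pM

Overall dilution factor = 15.00 × 100 × 250.1 × 500 = 1.88 × 10⁸.
884 μM / 1.88 × 10⁸ = 4.71 × 10⁻⁶ μM = 4.71 pM.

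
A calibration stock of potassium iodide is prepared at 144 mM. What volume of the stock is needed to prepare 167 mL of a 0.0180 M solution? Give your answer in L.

0.0180 M = 18.0 mM.
V₁ = C₂V₂/C₁ = 18.0 × 167 / 144 = 20.9 mL = 0.0209 L.

0.0209 L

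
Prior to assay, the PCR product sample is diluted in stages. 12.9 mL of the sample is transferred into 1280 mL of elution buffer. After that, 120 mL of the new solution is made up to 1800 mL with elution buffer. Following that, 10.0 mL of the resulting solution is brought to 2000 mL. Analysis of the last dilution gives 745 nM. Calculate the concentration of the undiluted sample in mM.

224 mM

Overall dilution factor = 100.2 × 15 × 200 = 3.01 × 10⁵.
Original = 745 nM × 3.01 × 10⁵ = 2.24 × 10⁸ nM = 224 mM.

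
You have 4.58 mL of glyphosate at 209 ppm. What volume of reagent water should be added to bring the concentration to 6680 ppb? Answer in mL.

6680 ppb = 6.68 ppm.
V₂ = C₁V₁/C₂ = 209 × 4.58 / 6.68 = 143 mL.
Diluent to add = V₂ − V₁ = 143 − 4.58 = 139 mL.

139 mL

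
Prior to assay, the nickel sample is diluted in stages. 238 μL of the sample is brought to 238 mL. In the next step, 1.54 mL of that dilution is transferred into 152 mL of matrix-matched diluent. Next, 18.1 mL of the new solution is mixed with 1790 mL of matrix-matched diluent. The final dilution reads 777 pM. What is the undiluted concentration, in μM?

7740 μM

Overall dilution factor = 1000 × 99.70 × 99.90 = 9.96 × 10⁶.
Original = 777 pM × 9.96 × 10⁶ = 7.74 × 10⁹ pM = 7740 μM.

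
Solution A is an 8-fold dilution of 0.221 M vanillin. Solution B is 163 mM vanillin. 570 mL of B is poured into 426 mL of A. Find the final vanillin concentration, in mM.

C_A = 0.221 M / 8 = 0.0276 M.
C_B = 163 mM = 0.163 M.
C_mix = (C_A·V_A + C_B·V_B)/(V_A + V_B) = (0.0276×426 + 0.163×570) / 996.0 = 0.105 M = 105 mM.

105 mM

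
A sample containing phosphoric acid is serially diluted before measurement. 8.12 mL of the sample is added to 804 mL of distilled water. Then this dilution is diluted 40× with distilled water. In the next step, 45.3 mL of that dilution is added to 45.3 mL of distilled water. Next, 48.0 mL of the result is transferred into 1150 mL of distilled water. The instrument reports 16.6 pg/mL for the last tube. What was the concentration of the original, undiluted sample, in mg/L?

Overall dilution factor = 100.0 × 40 × 2 × 24.96 = 2.00 × 10⁵.
Original = 16.6 pg/mL × 2.00 × 10⁵ = 3.31 × 10⁶ pg/mL = 3.31 mg/L.

3.31 mg/L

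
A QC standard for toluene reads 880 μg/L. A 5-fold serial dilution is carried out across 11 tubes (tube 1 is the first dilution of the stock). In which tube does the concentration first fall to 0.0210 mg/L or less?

Tube n has concentration 880 μg/L / 5ⁿ.
Need 5ⁿ ≥ 880 μg/L / 0.0210 mg/L = 41.9, so n ≥ 2.32.
First such tube: n = 3.

tube 3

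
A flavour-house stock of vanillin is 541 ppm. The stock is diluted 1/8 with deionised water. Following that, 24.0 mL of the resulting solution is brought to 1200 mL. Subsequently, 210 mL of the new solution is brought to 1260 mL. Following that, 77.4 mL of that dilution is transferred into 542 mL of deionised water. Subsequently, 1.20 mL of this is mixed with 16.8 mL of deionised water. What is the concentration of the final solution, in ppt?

1880 ppt

Overall dilution factor = 8 × 50 × 6 × 8.003 × 15 = 2.88 × 10⁵.
541 ppm / 2.88 × 10⁵ = 1.88 × 10⁻³ ppm = 1880 ppt.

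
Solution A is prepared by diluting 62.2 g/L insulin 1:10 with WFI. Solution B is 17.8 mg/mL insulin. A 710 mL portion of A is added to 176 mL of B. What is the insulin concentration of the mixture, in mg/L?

8520 mg/L

C_A = 62.2 g/L / 10 = 6.22 g/L.
C_B = 17.8 mg/mL = 17.8 g/L.
C_mix = (C_A·V_A + C_B·V_B)/(V_A + V_B) = (6.22×710 + 17.8×176) / 886.0 = 8.52 g/L = 8520 mg/L.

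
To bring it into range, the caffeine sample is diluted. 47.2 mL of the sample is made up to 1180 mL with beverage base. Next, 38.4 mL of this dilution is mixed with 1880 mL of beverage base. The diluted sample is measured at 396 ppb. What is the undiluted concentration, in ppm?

Overall dilution factor = 25 × 49.96 = 1249.
Original = 396 ppb × 1249 = 4.95 × 10⁵ ppb = 495 ppm.

495 ppm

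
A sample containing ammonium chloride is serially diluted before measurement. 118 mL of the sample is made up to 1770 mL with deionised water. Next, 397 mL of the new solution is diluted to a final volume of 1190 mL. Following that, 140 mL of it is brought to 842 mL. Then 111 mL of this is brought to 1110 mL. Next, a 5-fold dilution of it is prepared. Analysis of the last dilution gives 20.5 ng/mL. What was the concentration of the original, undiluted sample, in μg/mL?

Overall dilution factor = 15 × 2.997 × 6.014 × 10 × 5 = 1.35 × 10⁴.
Original = 20.5 ng/mL × 1.35 × 10⁴ = 2.77 × 10⁵ ng/mL = 277 μg/mL.

277 μg/mL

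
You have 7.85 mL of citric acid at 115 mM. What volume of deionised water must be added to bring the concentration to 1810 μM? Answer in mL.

1810 μM = 1.81 mM.
V₂ = C₁V₁/C₂ = 115 × 7.85 / 1.81 = 499 mL.
Diluent to add = V₂ − V₁ = 499 − 7.85 = 491 mL.

491 mL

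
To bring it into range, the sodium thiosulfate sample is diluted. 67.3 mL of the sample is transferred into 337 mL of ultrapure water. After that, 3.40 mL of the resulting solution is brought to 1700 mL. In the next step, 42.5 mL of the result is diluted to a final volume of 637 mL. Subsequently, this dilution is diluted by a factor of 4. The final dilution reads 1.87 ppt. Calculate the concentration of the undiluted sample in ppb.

Overall dilution factor = 6.007 × 500 × 14.99 × 4 = 1.80 × 10⁵.
Original = 1.87 ppt × 1.80 × 10⁵ = 3.37 × 10⁵ ppt = 337 ppb.

337 ppb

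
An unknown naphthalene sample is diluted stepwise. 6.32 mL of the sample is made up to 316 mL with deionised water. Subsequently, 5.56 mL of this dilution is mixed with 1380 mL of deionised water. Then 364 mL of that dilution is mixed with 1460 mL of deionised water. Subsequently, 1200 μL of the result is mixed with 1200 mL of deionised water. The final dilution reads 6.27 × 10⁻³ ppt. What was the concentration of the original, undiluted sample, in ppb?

392 ppb

Overall dilution factor = 50 × 249.2 × 5.011 × 1001 = 6.25 × 10⁷.
Original = 6.27 × 10⁻³ ppt × 6.25 × 10⁷ = 3.92 × 10⁵ ppt = 392 ppb.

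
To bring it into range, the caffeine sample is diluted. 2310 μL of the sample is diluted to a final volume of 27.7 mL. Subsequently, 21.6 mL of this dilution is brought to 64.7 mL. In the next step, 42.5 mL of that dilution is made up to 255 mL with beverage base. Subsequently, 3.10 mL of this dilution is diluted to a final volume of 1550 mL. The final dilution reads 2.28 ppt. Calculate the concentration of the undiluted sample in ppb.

Overall dilution factor = 11.99 × 2.995 × 6 × 500 = 1.08 × 10⁵.
Original = 2.28 ppt × 1.08 × 10⁵ = 2.46 × 10⁵ ppt = 246 ppb.

246 ppb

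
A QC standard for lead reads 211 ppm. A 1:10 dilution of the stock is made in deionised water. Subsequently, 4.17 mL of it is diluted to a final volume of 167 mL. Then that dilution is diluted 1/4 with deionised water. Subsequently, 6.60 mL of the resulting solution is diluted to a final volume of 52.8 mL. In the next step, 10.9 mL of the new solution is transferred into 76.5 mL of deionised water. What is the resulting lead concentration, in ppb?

Overall dilution factor = 10 × 40.05 × 4 × 8 × 8.018 = 1.03 × 10⁵.
211 ppm / 1.03 × 10⁵ = 2.05 × 10⁻³ ppm = 2.05 ppb.

2.05 ppb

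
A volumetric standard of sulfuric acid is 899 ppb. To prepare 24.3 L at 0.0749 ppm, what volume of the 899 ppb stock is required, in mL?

0.0749 ppm = 74.9 ppb.
V₁ = C₂V₂/C₁ = 74.9 × 24.3 / 899 = 2.02 L = 2020 mL.

2020 mL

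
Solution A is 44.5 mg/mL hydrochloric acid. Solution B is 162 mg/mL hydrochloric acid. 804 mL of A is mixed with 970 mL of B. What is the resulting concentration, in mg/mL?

109 mg/mL

C_mix = (C_A·V_A + C_B·V_B)/(V_A + V_B) = (44.5×804 + 162×970) / 1774 = 109 mg/mL.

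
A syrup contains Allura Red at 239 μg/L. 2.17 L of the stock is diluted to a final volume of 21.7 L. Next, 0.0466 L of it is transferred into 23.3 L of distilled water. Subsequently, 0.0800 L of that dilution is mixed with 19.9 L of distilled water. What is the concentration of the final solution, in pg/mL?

Overall dilution factor = 10 × 501 × 249.7 = 1.25 × 10⁶.
239 μg/L / 1.25 × 10⁶ = 1.91 × 10⁻⁴ μg/L = 0.191 pg/mL.

0.191 pg/mL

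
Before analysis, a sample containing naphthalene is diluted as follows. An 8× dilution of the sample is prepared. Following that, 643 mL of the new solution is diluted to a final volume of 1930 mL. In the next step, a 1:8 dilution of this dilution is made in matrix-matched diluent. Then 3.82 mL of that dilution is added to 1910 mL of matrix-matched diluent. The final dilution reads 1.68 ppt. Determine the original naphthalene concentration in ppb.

Overall dilution factor = 8 × 3.002 × 8 × 501 = 9.62 × 10⁴.
Original = 1.68 ppt × 9.62 × 10⁴ = 1.62 × 10⁵ ppt = 162 ppb.

162 ppb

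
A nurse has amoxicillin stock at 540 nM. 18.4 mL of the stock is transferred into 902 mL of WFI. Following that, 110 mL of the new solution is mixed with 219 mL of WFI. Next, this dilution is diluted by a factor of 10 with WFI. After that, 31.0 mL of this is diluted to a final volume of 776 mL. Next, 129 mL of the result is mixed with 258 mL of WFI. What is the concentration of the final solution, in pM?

Overall dilution factor = 50.02 × 2.991 × 10 × 25.03 × 3 = 1.12 × 10⁵.
540 nM / 1.12 × 10⁵ = 4.81 × 10⁻³ nM = 4.81 pM.

4.81 pM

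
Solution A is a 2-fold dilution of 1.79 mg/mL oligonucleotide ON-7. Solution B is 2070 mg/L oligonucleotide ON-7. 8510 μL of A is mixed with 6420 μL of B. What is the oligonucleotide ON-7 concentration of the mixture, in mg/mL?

1.40 mg/mL

C_A = 1.79 mg/mL / 2 = 0.895 mg/mL.
C_B = 2070 mg/L = 2.07 mg/mL.
C_mix = (C_A·V_A + C_B·V_B)/(V_A + V_B) = (0.895×8510 + 2.07×6420) / 14930 = 1.40 mg/mL.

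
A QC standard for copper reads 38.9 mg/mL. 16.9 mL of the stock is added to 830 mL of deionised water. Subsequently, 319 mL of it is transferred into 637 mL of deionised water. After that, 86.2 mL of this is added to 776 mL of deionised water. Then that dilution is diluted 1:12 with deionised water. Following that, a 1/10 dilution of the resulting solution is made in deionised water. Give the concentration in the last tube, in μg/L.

216 μg/L

Overall dilution factor = 50.11 × 2.997 × 10.00 × 12 × 10 = 1.80 × 10⁵.
38.9 mg/mL / 1.80 × 10⁵ = 2.16 × 10⁻⁴ mg/mL = 216 μg/L.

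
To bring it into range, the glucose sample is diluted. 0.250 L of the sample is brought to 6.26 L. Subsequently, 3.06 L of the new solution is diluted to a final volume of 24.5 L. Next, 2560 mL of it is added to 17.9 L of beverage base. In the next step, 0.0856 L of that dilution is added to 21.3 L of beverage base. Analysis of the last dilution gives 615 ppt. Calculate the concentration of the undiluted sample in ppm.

246 ppm

Overall dilution factor = 25.04 × 8.007 × 7.992 × 249.8 = 4.00 × 10⁵.
Original = 615 ppt × 4.00 × 10⁵ = 2.46 × 10⁸ ppt = 246 ppm.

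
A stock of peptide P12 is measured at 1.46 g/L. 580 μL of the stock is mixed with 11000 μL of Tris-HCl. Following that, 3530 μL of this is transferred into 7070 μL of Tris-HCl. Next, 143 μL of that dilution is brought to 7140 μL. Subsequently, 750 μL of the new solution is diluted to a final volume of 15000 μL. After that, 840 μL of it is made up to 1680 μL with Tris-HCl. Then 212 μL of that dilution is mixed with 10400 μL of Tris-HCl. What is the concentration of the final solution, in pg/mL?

Overall dilution factor = 19.97 × 3.003 × 49.93 × 20 × 2 × 50.06 = 5.99 × 10⁶.
1.46 g/L / 5.99 × 10⁶ = 2.44 × 10⁻⁷ g/L = 244 pg/mL.

244 pg/mL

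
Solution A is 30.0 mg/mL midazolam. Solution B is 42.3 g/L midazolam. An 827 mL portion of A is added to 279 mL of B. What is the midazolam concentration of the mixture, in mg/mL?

33.1 mg/mL

C_B = 42.3 g/L = 42.3 mg/mL.
C_mix = (C_A·V_A + C_B·V_B)/(V_A + V_B) = (30.0×827 + 42.3×279) / 1106 = 33.1 mg/mL.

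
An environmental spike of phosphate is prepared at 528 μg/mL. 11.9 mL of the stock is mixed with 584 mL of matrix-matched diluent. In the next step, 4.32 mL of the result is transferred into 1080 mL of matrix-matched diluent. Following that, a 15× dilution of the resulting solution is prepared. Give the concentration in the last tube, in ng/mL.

2.80 ng/mL

Overall dilution factor = 50.08 × 251 × 15 = 1.89 × 10⁵.
528 μg/mL / 1.89 × 10⁵ = 2.80 × 10⁻³ μg/mL = 2.80 ng/mL.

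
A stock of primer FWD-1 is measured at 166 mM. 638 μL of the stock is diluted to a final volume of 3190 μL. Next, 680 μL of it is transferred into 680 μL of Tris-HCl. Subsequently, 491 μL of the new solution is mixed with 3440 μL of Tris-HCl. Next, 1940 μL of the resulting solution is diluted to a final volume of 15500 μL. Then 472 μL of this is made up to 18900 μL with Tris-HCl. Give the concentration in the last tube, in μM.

6.48 μM

Overall dilution factor = 5 × 2 × 8.006 × 7.990 × 40.04 = 2.56 × 10⁴.
166 mM / 2.56 × 10⁴ = 6.48 × 10⁻³ mM = 6.48 μM.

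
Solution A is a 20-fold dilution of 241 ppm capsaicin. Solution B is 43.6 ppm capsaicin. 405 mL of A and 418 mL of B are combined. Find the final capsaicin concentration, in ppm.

C_A = 241 ppm / 20 = 12.1 ppm.
C_mix = (C_A·V_A + C_B·V_B)/(V_A + V_B) = (12.1×405 + 43.6×418) / 823.0 = 28.1 ppm.

28.1 ppm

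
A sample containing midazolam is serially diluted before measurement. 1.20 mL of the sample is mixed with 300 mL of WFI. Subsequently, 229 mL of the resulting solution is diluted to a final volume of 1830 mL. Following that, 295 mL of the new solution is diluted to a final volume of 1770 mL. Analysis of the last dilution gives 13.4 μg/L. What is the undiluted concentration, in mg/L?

Overall dilution factor = 251 × 7.991 × 6 = 1.20 × 10⁴.
Original = 13.4 μg/L × 1.20 × 10⁴ = 1.61 × 10⁵ μg/L = 161 mg/L.

161 mg/L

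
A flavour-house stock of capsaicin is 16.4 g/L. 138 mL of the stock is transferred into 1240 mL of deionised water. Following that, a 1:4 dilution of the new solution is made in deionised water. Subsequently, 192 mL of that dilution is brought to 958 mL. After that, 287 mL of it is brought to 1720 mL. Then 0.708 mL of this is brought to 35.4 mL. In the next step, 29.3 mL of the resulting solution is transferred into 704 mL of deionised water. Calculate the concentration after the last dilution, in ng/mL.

Overall dilution factor = 9.986 × 4 × 4.990 × 5.993 × 50 × 25.03 = 1.49 × 10⁶.
16.4 g/L / 1.49 × 10⁶ = 1.10 × 10⁻⁵ g/L = 11.0 ng/mL.

11.0 ng/mL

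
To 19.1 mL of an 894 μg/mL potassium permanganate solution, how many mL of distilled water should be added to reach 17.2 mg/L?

974 mL

17.2 mg/L = 17.2 μg/mL.
V₂ = C₁V₁/C₂ = 894 × 19.1 / 17.2 = 993 mL.
Diluent to add = V₂ − V₁ = 993 − 19.1 = 974 mL.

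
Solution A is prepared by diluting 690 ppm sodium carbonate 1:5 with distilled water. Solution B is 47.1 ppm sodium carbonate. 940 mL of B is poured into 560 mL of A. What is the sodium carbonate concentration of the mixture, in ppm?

81.0 ppm

C_A = 690 ppm / 5 = 138 ppm.
C_mix = (C_A·V_A + C_B·V_B)/(V_A + V_B) = (138×560 + 47.1×940) / 1500 = 81.0 ppm.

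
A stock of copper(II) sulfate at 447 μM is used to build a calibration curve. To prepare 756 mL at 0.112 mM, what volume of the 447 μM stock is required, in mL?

189 mL

0.112 mM = 112 μM.
V₁ = C₂V₂/C₁ = 112 × 756 / 447 = 189 mL.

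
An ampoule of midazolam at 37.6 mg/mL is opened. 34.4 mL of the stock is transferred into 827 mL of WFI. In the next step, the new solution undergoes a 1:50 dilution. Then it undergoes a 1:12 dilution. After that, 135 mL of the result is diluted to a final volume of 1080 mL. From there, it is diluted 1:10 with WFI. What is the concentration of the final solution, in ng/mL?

Overall dilution factor = 25.04 × 50 × 12 × 8 × 10 = 1.20 × 10⁶.
37.6 mg/mL / 1.20 × 10⁶ = 3.13 × 10⁻⁵ mg/mL = 31.3 ng/mL.

31.3 ng/mL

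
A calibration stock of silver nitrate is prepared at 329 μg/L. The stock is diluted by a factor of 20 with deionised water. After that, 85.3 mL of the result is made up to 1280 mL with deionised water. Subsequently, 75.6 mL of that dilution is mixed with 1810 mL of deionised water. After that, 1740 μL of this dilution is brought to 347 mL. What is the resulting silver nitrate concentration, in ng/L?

0.220 ng/L

Overall dilution factor = 20 × 15.01 × 24.94 × 199.4 = 1.49 × 10⁶.
329 μg/L / 1.49 × 10⁶ = 2.20 × 10⁻⁴ μg/L = 0.220 ng/L.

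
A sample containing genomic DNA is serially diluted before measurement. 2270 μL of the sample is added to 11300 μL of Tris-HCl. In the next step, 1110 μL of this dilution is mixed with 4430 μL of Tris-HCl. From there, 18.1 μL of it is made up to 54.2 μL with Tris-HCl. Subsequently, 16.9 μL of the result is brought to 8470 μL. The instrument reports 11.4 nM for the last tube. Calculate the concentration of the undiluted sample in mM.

Overall dilution factor = 5.978 × 4.991 × 2.994 × 501.2 = 4.48 × 10⁴.
Original = 11.4 nM × 4.48 × 10⁴ = 5.10 × 10⁵ nM = 0.510 mM.

0.510 mM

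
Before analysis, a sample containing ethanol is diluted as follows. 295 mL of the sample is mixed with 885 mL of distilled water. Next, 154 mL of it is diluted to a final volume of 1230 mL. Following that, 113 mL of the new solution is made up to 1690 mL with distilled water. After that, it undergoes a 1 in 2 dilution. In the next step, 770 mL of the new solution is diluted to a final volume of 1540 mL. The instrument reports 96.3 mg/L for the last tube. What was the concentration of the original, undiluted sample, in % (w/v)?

Overall dilution factor = 4 × 7.987 × 14.96 × 2 × 2 = 1911.
Original = 96.3 mg/L × 1911 = 1.84 × 10⁵ mg/L = 18.4 % (w/v).

18.4 % (w/v)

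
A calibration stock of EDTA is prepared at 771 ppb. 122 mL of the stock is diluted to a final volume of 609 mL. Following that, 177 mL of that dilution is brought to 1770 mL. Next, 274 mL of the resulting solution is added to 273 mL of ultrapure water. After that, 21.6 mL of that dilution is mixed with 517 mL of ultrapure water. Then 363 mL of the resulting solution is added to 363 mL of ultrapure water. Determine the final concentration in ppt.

Overall dilution factor = 4.992 × 10 × 1.996 × 24.94 × 2 = 4970.
771 ppb / 4970 = 0.155 ppb = 155 ppt.

155 ppt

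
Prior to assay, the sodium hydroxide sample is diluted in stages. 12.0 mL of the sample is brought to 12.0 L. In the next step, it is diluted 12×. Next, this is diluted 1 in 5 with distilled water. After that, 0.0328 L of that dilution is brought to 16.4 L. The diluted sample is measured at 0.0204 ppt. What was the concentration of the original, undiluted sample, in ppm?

Overall dilution factor = 1000 × 12 × 5 × 500 = 3.00 × 10⁷.
Original = 0.0204 ppt × 3.00 × 10⁷ = 6.12 × 10⁵ ppt = 0.612 ppm.

0.612 ppm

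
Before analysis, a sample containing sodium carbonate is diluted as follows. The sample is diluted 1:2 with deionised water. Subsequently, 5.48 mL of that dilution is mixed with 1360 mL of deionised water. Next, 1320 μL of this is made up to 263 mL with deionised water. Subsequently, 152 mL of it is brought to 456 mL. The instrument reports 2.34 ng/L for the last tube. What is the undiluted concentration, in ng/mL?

697 ng/mL

Overall dilution factor = 2 × 249.2 × 199.2 × 3 = 2.98 × 10⁵.
Original = 2.34 ng/L × 2.98 × 10⁵ = 6.97 × 10⁵ ng/L = 697 ng/mL.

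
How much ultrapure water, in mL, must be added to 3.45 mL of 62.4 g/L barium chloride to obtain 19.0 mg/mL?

19.0 mg/mL = 19.0 g/L.
V₂ = C₁V₁/C₂ = 62.4 × 3.45 / 19.0 = 11.3 mL.
Diluent to add = V₂ − V₁ = 11.3 − 3.45 = 7.88 mL.

7.88 mL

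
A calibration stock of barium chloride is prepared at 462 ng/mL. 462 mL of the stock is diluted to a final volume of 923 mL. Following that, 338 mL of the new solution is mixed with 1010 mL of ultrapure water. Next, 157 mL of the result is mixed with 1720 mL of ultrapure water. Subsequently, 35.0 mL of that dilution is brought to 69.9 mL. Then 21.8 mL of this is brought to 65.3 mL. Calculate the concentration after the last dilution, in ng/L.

Overall dilution factor = 1.998 × 3.988 × 11.96 × 1.997 × 2.995 = 570.
462 ng/mL / 570 = 0.811 ng/mL = 811 ng/L.

811 ng/L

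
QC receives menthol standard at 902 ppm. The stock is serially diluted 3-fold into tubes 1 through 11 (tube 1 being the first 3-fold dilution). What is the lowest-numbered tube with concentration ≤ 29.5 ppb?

Tube n has concentration 902 ppm / 3ⁿ.
Need 3ⁿ ≥ 902 ppm / 29.5 ppb = 3.06 × 10⁴, so n ≥ 9.40.
First such tube: n = 10.

tube 10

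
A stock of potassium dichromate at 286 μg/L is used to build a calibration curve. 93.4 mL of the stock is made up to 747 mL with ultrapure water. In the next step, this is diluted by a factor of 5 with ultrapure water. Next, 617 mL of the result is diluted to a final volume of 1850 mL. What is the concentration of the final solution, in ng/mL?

Overall dilution factor = 7.998 × 5 × 2.998 = 120.
286 μg/L / 120 = 2.39 μg/L = 2.39 ng/mL.

2.39 ng/mL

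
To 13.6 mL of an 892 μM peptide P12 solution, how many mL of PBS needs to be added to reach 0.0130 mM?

0.0130 mM = 13.0 μM.
V₂ = C₁V₁/C₂ = 892 × 13.6 / 13.0 = 933 mL.
Diluent to add = V₂ − V₁ = 933 − 13.6 = 920 mL.

920 mL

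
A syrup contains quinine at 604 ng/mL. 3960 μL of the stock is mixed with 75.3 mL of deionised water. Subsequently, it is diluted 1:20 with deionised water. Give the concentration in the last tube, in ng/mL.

1.51 ng/mL

Overall dilution factor = 20.02 × 20 = 400.
604 ng/mL / 400 = 1.51 ng/mL.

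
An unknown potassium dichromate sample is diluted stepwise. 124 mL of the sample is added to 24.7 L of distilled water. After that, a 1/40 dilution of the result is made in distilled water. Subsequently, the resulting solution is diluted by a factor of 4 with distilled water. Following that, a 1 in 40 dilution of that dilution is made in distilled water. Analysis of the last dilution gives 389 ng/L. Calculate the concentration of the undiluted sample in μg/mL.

Overall dilution factor = 200.2 × 40 × 4 × 40 = 1.28 × 10⁶.
Original = 389 ng/L × 1.28 × 10⁶ = 4.98 × 10⁸ ng/L = 498 μg/mL.

498 μg/mL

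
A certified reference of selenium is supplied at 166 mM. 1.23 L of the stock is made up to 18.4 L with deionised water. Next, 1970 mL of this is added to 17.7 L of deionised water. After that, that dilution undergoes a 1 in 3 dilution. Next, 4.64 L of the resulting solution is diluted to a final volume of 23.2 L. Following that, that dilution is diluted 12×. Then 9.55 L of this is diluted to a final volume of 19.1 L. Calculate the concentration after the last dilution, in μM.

3.09 μM

Overall dilution factor = 14.96 × 9.985 × 3 × 5 × 12 × 2 = 5.38 × 10⁴.
166 mM / 5.38 × 10⁴ = 3.09 × 10⁻³ mM = 3.09 μM.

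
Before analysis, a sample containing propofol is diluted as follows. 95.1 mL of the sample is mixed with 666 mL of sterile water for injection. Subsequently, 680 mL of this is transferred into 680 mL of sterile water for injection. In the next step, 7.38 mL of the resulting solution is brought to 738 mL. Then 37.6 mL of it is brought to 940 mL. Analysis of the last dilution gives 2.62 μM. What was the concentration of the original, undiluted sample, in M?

0.105 M

Overall dilution factor = 8.003 × 2 × 100 × 25 = 4.00 × 10⁴.
Original = 2.62 μM × 4.00 × 10⁴ = 1.05 × 10⁵ μM = 0.105 M.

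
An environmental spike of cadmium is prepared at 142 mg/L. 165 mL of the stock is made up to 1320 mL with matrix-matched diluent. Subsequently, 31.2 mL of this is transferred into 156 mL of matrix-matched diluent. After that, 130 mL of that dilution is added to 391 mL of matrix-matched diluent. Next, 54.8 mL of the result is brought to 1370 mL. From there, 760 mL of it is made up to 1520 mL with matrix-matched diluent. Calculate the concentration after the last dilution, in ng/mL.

14.8 ng/mL

Overall dilution factor = 8 × 6 × 4.008 × 25 × 2 = 9618.
142 mg/L / 9618 = 0.0148 mg/L = 14.8 ng/mL.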